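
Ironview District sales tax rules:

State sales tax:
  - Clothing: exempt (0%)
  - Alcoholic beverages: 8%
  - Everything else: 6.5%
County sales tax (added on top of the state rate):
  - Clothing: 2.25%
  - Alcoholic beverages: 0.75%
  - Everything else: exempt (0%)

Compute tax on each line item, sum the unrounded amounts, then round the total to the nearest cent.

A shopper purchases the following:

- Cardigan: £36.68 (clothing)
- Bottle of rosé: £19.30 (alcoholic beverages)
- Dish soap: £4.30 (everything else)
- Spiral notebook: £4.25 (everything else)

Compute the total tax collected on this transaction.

Cardigan £36.68: clothing → 0% + 2.25% county = 2.25% → £0.8253
Bottle of rosé £19.30: alcoholic beverages → 8% + 0.75% county = 8.75% → £1.68875
Dish soap £4.30: everything else → 6.5% + 0% county = 6.5% → £0.2795
Spiral notebook £4.25: everything else → 6.5% + 0% county = 6.5% → £0.27625
Unrounded tax sum = £3.0698 → £3.07

£3.07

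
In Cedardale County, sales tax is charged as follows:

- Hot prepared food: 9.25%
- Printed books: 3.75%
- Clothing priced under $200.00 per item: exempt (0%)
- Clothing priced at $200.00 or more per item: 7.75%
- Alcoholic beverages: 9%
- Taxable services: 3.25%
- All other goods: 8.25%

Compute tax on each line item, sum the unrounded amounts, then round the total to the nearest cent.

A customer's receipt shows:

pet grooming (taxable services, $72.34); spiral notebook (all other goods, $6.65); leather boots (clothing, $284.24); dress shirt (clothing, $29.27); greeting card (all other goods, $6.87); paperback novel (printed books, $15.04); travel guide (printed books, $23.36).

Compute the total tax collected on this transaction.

$26.94

Pet grooming $72.34: taxable services → 3.25% → $2.35105
Spiral notebook $6.65: all other goods → 8.25% → $0.548625
Leather boots $284.24: clothing, $200.00 or more → 7.75% → $22.0286
Dress shirt $29.27: clothing, under $200.00 → 0% → $0.00
Greeting card $6.87: all other goods → 8.25% → $0.566775
Paperback novel $15.04: printed books → 3.75% → $0.564
Travel guide $23.36: printed books → 3.75% → $0.876
Unrounded tax sum = $26.93505 → $26.94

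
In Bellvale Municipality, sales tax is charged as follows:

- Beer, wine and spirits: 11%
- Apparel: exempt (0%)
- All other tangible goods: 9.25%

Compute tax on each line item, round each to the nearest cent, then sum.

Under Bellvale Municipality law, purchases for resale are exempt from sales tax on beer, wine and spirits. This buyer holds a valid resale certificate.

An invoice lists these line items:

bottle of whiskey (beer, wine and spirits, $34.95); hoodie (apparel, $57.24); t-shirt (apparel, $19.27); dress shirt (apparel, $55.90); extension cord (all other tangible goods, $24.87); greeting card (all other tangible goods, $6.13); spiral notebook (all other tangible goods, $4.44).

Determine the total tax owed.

$3.28

Bottle of whiskey $34.95: beer, wine and spirits, buyer-exempt → 0% → $0.00
Hoodie $57.24: apparel → 0% → $0.00
T-shirt $19.27: apparel → 0% → $0.00
Dress shirt $55.90: apparel → 0% → $0.00
Extension cord $24.87: all other tangible goods → 9.25% → $2.30
Greeting card $6.13: all other tangible goods → 9.25% → $0.57
Spiral notebook $4.44: all other tangible goods → 9.25% → $0.41
Total tax = $2.30 + $0.57 + $0.41 = $3.28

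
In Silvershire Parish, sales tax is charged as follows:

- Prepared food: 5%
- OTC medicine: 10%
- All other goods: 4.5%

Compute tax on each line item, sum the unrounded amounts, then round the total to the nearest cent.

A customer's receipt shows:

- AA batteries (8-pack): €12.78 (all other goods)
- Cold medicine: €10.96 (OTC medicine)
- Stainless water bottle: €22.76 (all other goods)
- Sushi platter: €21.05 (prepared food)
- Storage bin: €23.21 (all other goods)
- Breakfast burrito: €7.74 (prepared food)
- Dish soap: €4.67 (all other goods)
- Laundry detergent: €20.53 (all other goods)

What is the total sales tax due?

AA batteries (8-pack) €12.78: all other goods → 4.5% → €0.5751
Cold medicine €10.96: OTC medicine → 10% → €1.096
Stainless water bottle €22.76: all other goods → 4.5% → €1.0242
Sushi platter €21.05: prepared food → 5% → €1.0525
Storage bin €23.21: all other goods → 4.5% → €1.04445
Breakfast burrito €7.74: prepared food → 5% → €0.387
Dish soap €4.67: all other goods → 4.5% → €0.21015
Laundry detergent €20.53: all other goods → 4.5% → €0.92385
Unrounded tax sum = €6.31325 → €6.31

€6.31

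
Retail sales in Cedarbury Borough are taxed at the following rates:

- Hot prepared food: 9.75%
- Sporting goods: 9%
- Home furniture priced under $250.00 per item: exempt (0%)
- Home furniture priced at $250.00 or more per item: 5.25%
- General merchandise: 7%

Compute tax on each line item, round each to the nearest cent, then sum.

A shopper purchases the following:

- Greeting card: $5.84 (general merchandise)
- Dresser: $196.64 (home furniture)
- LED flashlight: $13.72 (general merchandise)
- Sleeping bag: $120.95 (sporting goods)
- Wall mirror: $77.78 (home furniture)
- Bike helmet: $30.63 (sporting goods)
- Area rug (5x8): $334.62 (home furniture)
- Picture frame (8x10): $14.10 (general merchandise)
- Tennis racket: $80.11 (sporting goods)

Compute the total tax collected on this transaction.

$40.79

Greeting card $5.84: general merchandise → 7% → $0.41
Dresser $196.64: home furniture, under $250.00 → 0% → $0.00
LED flashlight $13.72: general merchandise → 7% → $0.96
Sleeping bag $120.95: sporting goods → 9% → $10.89
Wall mirror $77.78: home furniture, under $250.00 → 0% → $0.00
Bike helmet $30.63: sporting goods → 9% → $2.76
Area rug (5x8) $334.62: home furniture, $250.00 or more → 5.25% → $17.57
Picture frame (8x10) $14.10: general merchandise → 7% → $0.99
Tennis racket $80.11: sporting goods → 9% → $7.21
Total tax = $0.41 + $0.96 + $10.89 + $2.76 + $17.57 + $0.99 + $7.21 = $40.79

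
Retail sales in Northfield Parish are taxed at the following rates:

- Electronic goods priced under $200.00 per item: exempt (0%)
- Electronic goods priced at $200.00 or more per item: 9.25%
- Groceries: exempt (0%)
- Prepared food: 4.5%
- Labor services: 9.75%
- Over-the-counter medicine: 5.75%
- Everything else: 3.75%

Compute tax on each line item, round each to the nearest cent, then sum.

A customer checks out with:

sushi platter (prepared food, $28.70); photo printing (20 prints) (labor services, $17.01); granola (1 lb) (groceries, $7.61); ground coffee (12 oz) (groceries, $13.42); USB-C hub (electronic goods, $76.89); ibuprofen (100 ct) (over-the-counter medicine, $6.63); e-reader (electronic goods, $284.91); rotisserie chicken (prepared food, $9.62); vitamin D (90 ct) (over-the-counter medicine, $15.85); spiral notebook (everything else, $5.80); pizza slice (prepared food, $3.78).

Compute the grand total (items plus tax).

$501.63

Sushi platter $28.70: prepared food → 4.5% → $1.29
Photo printing (20 prints) $17.01: labor services → 9.75% → $1.66
Granola (1 lb) $7.61: groceries → 0% → $0.00
Ground coffee (12 oz) $13.42: groceries → 0% → $0.00
USB-C hub $76.89: electronic goods, under $200.00 → 0% → $0.00
Ibuprofen (100 ct) $6.63: over-the-counter medicine → 5.75% → $0.38
E-reader $284.91: electronic goods, $200.00 or more → 9.25% → $26.35
Rotisserie chicken $9.62: prepared food → 4.5% → $0.43
Vitamin D (90 ct) $15.85: over-the-counter medicine → 5.75% → $0.91
Spiral notebook $5.80: everything else → 3.75% → $0.22
Pizza slice $3.78: prepared food → 4.5% → $0.17
Subtotal = $470.22; tax = $31.41; total due = $501.63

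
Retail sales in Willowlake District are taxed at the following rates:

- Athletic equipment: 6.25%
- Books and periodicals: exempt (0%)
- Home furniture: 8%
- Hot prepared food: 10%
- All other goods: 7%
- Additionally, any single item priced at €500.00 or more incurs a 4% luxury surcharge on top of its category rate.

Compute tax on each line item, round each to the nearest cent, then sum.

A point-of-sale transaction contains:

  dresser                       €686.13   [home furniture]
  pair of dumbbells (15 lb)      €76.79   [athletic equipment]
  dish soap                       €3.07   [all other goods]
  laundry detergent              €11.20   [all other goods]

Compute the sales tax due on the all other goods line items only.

€0.99

Dish soap €3.07: all other goods → 7% → €0.21
Laundry detergent €11.20: all other goods → 7% → €0.78
Tax on all other goods = €0.21 + €0.78 = €0.99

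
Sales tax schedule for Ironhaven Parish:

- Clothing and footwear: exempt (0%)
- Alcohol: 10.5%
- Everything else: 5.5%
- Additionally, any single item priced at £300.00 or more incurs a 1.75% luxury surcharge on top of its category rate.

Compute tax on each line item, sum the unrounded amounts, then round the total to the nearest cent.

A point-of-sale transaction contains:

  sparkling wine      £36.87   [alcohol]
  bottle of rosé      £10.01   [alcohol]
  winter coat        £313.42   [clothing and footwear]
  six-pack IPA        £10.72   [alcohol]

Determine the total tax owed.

Sparkling wine £36.87: alcohol → 10.5% → £3.87135
Bottle of rosé £10.01: alcohol → 10.5% → £1.05105
Winter coat £313.42: clothing and footwear → 0% + 1.75% surcharge = 1.75% → £5.48485
Six-pack IPA £10.72: alcohol → 10.5% → £1.1256
Unrounded tax sum = £11.53285 → £11.53

£11.53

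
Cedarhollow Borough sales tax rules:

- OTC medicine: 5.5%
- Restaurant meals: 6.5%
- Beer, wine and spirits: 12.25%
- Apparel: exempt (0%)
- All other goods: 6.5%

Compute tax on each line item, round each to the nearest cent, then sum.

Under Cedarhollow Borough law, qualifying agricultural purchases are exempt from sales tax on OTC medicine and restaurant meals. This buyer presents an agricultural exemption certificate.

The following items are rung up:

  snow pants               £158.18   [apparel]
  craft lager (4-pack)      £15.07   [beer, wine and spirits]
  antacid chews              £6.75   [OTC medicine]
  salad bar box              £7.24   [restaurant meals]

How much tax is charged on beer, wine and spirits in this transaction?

Craft lager (4-pack) £15.07: beer, wine and spirits → 12.25% → £1.85
Tax on beer, wine and spirits = £1.85

£1.85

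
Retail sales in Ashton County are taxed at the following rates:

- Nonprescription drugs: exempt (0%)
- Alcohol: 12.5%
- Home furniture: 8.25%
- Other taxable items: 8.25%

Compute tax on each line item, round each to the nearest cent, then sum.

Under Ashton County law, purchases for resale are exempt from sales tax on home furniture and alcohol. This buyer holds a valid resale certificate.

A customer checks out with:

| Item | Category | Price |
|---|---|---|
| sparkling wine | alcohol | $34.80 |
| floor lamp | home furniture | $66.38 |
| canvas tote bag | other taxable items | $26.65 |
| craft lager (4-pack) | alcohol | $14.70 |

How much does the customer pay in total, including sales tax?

$144.73

Sparkling wine $34.80: alcohol, buyer-exempt → 0% → $0.00
Floor lamp $66.38: home furniture, buyer-exempt → 0% → $0.00
Canvas tote bag $26.65: other taxable items → 8.25% → $2.20
Craft lager (4-pack) $14.70: alcohol, buyer-exempt → 0% → $0.00
Subtotal = $142.53; tax = $2.20; total due = $144.73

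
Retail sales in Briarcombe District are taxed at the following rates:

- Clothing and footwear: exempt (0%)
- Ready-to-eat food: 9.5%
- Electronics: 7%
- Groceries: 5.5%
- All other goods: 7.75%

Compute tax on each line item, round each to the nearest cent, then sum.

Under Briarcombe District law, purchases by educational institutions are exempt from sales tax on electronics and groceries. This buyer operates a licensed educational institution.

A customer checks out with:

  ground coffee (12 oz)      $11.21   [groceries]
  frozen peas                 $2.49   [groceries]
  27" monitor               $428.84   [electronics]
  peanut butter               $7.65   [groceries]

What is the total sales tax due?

$0.00

Ground coffee (12 oz) $11.21: groceries, buyer-exempt → 0% → $0.00
Frozen peas $2.49: groceries, buyer-exempt → 0% → $0.00
27" monitor $428.84: electronics, buyer-exempt → 0% → $0.00
Peanut butter $7.65: groceries, buyer-exempt → 0% → $0.00
Total tax = $0.00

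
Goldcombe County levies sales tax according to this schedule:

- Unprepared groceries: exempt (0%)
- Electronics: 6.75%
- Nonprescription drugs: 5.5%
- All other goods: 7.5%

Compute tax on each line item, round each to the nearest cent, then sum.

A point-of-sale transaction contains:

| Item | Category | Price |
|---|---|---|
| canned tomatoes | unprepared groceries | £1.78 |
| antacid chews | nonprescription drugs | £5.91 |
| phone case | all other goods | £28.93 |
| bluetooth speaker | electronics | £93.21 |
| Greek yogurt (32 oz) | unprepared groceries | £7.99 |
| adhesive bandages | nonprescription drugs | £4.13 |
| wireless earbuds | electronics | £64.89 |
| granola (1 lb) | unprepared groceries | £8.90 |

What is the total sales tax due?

£13.40

Canned tomatoes £1.78: unprepared groceries → 0% → £0.00
Antacid chews £5.91: nonprescription drugs → 5.5% → £0.33
Phone case £28.93: all other goods → 7.5% → £2.17
Bluetooth speaker £93.21: electronics → 6.75% → £6.29
Greek yogurt (32 oz) £7.99: unprepared groceries → 0% → £0.00
Adhesive bandages £4.13: nonprescription drugs → 5.5% → £0.23
Wireless earbuds £64.89: electronics → 6.75% → £4.38
Granola (1 lb) £8.90: unprepared groceries → 0% → £0.00
Total tax = £0.33 + £2.17 + £6.29 + £0.23 + £4.38 = £13.40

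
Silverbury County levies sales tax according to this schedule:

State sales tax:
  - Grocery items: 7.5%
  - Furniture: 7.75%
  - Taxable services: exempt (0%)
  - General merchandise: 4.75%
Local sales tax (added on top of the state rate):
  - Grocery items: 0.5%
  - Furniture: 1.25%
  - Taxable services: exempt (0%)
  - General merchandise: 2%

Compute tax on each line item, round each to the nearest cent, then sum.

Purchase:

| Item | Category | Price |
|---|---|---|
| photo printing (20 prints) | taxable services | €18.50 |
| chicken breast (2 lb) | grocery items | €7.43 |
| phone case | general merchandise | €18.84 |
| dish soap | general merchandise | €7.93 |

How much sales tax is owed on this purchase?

Photo printing (20 prints) €18.50: taxable services → 0% + 0% local = 0% → €0.00
Chicken breast (2 lb) €7.43: grocery items → 7.5% + 0.5% local = 8% → €0.59
Phone case €18.84: general merchandise → 4.75% + 2% local = 6.75% → €1.27
Dish soap €7.93: general merchandise → 4.75% + 2% local = 6.75% → €0.54
Total tax = €0.59 + €1.27 + €0.54 = €2.40

€2.40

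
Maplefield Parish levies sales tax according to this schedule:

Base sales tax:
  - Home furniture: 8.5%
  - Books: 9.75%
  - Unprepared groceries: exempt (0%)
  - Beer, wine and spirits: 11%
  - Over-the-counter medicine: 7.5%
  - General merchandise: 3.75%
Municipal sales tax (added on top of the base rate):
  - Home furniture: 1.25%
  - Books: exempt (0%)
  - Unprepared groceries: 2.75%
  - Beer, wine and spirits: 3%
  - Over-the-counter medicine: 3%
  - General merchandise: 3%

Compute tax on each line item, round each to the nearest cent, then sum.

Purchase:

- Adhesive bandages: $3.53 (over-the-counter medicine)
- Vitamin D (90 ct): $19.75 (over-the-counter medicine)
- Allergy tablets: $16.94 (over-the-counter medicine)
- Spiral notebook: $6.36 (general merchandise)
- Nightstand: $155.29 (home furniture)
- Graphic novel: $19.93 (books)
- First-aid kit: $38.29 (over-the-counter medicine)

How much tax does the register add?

$25.75

Adhesive bandages $3.53: over-the-counter medicine → 7.5% + 3% municipal = 10.5% → $0.37
Vitamin D (90 ct) $19.75: over-the-counter medicine → 7.5% + 3% municipal = 10.5% → $2.07
Allergy tablets $16.94: over-the-counter medicine → 7.5% + 3% municipal = 10.5% → $1.78
Spiral notebook $6.36: general merchandise → 3.75% + 3% municipal = 6.75% → $0.43
Nightstand $155.29: home furniture → 8.5% + 1.25% municipal = 9.75% → $15.14
Graphic novel $19.93: books → 9.75% + 0% municipal = 9.75% → $1.94
First-aid kit $38.29: over-the-counter medicine → 7.5% + 3% municipal = 10.5% → $4.02
Total tax = $0.37 + $2.07 + $1.78 + $0.43 + $15.14 + $1.94 + $4.02 = $25.75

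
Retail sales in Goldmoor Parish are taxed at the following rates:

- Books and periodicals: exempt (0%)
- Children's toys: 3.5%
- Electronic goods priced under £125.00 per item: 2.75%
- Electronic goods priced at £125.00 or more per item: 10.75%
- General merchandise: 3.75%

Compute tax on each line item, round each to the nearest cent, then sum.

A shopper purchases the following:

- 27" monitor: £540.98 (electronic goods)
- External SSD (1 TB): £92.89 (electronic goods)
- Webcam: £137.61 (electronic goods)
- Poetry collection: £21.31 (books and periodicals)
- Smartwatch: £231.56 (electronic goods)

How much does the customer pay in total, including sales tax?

27" monitor £540.98: electronic goods, £125.00 or more → 10.75% → £58.16
External SSD (1 TB) £92.89: electronic goods, under £125.00 → 2.75% → £2.55
Webcam £137.61: electronic goods, £125.00 or more → 10.75% → £14.79
Poetry collection £21.31: books and periodicals → 0% → £0.00
Smartwatch £231.56: electronic goods, £125.00 or more → 10.75% → £24.89
Subtotal = £1024.35; tax = £100.39; total due = £1124.74

£1124.74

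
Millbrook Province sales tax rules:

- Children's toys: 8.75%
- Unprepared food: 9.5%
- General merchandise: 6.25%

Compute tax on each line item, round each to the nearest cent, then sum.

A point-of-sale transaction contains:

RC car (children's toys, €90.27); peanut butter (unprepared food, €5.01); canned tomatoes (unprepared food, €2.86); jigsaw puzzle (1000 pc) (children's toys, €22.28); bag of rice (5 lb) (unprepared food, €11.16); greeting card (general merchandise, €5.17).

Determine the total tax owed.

€11.98

RC car €90.27: children's toys → 8.75% → €7.90
Peanut butter €5.01: unprepared food → 9.5% → €0.48
Canned tomatoes €2.86: unprepared food → 9.5% → €0.27
Jigsaw puzzle (1000 pc) €22.28: children's toys → 8.75% → €1.95
Bag of rice (5 lb) €11.16: unprepared food → 9.5% → €1.06
Greeting card €5.17: general merchandise → 6.25% → €0.32
Total tax = €7.90 + €0.48 + €0.27 + €1.95 + €1.06 + €0.32 = €11.98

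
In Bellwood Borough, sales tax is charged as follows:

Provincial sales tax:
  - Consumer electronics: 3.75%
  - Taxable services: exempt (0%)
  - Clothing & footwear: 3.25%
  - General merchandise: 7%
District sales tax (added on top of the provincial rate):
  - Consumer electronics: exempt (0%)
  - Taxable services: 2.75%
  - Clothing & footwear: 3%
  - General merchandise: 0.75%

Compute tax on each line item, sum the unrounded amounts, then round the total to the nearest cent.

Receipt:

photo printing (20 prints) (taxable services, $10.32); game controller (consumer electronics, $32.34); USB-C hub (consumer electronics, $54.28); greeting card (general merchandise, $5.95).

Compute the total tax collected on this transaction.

$3.99

Photo printing (20 prints) $10.32: taxable services → 0% + 2.75% district = 2.75% → $0.2838
Game controller $32.34: consumer electronics → 3.75% + 0% district = 3.75% → $1.21275
USB-C hub $54.28: consumer electronics → 3.75% + 0% district = 3.75% → $2.0355
Greeting card $5.95: general merchandise → 7% + 0.75% district = 7.75% → $0.461125
Unrounded tax sum = $3.993175 → $3.99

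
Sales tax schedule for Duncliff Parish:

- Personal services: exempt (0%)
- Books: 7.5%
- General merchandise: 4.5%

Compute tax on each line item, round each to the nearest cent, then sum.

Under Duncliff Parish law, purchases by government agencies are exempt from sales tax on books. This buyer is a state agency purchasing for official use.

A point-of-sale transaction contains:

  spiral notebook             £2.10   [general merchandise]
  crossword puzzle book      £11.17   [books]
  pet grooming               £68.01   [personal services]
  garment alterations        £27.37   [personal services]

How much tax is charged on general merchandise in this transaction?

£0.09

Spiral notebook £2.10: general merchandise → 4.5% → £0.09
Tax on general merchandise = £0.09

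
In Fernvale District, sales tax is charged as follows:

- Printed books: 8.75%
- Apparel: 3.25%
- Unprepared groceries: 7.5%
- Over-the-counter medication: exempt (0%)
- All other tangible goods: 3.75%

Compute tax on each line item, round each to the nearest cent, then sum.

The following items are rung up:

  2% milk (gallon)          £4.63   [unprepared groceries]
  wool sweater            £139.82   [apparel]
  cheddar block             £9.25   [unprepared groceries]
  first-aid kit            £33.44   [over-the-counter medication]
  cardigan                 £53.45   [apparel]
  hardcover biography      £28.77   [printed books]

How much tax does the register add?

£9.84

2% milk (gallon) £4.63: unprepared groceries → 7.5% → £0.35
Wool sweater £139.82: apparel → 3.25% → £4.54
Cheddar block £9.25: unprepared groceries → 7.5% → £0.69
First-aid kit £33.44: over-the-counter medication → 0% → £0.00
Cardigan £53.45: apparel → 3.25% → £1.74
Hardcover biography £28.77: printed books → 8.75% → £2.52
Total tax = £0.35 + £4.54 + £0.69 + £1.74 + £2.52 = £9.84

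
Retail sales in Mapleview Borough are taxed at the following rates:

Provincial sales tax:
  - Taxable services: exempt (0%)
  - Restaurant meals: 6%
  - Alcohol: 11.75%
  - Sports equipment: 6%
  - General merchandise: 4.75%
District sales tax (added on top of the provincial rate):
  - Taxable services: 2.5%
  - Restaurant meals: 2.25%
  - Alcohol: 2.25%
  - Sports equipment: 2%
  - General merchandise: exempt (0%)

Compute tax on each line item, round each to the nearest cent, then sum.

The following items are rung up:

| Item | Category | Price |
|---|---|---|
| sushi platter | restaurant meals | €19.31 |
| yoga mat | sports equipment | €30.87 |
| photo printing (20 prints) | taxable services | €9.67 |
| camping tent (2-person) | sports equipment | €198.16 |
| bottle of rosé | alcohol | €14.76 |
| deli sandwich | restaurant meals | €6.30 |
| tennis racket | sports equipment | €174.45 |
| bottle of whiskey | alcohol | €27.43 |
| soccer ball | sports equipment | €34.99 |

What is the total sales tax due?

€43.34

Sushi platter €19.31: restaurant meals → 6% + 2.25% district = 8.25% → €1.59
Yoga mat €30.87: sports equipment → 6% + 2% district = 8% → €2.47
Photo printing (20 prints) €9.67: taxable services → 0% + 2.5% district = 2.5% → €0.24
Camping tent (2-person) €198.16: sports equipment → 6% + 2% district = 8% → €15.85
Bottle of rosé €14.76: alcohol → 11.75% + 2.25% district = 14% → €2.07
Deli sandwich €6.30: restaurant meals → 6% + 2.25% district = 8.25% → €0.52
Tennis racket €174.45: sports equipment → 6% + 2% district = 8% → €13.96
Bottle of whiskey €27.43: alcohol → 11.75% + 2.25% district = 14% → €3.84
Soccer ball €34.99: sports equipment → 6% + 2% district = 8% → €2.80
Total tax = €1.59 + €2.47 + €0.24 + €15.85 + €2.07 + €0.52 + €13.96 + €3.84 + €2.80 = €43.34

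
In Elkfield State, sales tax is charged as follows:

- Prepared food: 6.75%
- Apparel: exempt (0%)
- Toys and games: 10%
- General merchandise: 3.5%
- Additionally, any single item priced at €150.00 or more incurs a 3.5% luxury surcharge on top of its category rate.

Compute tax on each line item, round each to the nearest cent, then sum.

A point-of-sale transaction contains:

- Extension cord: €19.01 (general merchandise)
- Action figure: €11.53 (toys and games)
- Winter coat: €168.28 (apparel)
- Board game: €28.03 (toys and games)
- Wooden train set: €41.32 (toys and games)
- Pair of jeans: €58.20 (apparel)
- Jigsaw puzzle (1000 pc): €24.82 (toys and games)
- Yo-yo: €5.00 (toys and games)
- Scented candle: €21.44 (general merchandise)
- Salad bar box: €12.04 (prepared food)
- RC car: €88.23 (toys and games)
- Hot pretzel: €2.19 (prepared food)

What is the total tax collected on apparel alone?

€5.89

Winter coat €168.28: apparel → 0% + 3.5% surcharge = 3.5% → €5.89
Pair of jeans €58.20: apparel → 0% → €0.00
Tax on apparel = €5.89 + €0.00 = €5.89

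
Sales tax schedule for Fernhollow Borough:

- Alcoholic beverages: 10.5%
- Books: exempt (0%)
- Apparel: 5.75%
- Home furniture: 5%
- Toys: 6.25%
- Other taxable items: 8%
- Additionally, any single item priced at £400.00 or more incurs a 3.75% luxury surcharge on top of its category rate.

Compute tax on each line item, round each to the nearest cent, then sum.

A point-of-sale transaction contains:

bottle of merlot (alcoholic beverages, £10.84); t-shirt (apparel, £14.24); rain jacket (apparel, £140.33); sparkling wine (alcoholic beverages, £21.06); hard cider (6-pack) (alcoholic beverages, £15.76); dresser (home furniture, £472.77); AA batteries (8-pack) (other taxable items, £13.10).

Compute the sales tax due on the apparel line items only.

T-shirt £14.24: apparel → 5.75% → £0.82
Rain jacket £140.33: apparel → 5.75% → £8.07
Tax on apparel = £0.82 + £8.07 = £8.89

£8.89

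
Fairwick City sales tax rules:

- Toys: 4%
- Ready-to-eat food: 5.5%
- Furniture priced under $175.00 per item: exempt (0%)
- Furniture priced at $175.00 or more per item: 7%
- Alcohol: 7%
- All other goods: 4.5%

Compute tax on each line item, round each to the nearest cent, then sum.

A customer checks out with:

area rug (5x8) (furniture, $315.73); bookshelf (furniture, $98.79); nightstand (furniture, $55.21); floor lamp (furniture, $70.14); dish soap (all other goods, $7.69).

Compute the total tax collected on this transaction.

Area rug (5x8) $315.73: furniture, $175.00 or more → 7% → $22.10
Bookshelf $98.79: furniture, under $175.00 → 0% → $0.00
Nightstand $55.21: furniture, under $175.00 → 0% → $0.00
Floor lamp $70.14: furniture, under $175.00 → 0% → $0.00
Dish soap $7.69: all other goods → 4.5% → $0.35
Total tax = $22.10 + $0.35 = $22.45

$22.45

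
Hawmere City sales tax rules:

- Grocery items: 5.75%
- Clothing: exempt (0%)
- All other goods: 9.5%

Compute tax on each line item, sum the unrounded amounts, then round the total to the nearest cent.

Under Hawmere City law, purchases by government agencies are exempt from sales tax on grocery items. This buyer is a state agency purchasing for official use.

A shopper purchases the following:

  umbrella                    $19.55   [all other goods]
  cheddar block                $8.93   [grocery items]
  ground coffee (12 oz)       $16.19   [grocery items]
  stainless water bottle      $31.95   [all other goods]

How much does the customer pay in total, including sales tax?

$81.51

Umbrella $19.55: all other goods → 9.5% → $1.85725
Cheddar block $8.93: grocery items, buyer-exempt → 0% → $0.00
Ground coffee (12 oz) $16.19: grocery items, buyer-exempt → 0% → $0.00
Stainless water bottle $31.95: all other goods → 9.5% → $3.03525
Subtotal = $76.62; unrounded tax = $4.8925 → $4.89; total due = $81.51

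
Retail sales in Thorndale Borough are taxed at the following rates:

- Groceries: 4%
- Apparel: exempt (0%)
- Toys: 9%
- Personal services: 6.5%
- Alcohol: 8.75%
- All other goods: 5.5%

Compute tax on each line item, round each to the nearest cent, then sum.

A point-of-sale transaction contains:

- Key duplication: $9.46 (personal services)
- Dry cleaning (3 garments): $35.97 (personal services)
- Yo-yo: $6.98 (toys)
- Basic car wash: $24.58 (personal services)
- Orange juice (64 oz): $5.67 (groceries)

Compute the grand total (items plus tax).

Key duplication $9.46: personal services → 6.5% → $0.61
Dry cleaning (3 garments) $35.97: personal services → 6.5% → $2.34
Yo-yo $6.98: toys → 9% → $0.63
Basic car wash $24.58: personal services → 6.5% → $1.60
Orange juice (64 oz) $5.67: groceries → 4% → $0.23
Subtotal = $82.66; tax = $5.41; total due = $88.07

$88.07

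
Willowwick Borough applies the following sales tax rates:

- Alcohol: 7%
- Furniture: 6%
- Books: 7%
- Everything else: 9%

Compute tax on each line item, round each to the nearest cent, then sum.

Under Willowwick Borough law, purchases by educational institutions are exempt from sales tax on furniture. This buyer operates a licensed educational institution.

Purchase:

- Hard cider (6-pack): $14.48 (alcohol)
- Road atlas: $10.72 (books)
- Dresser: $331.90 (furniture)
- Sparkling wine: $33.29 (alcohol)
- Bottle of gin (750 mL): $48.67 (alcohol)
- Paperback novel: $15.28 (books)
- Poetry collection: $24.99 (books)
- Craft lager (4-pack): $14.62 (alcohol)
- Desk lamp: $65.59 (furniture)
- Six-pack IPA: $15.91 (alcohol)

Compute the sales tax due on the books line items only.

Road atlas $10.72: books → 7% → $0.75
Paperback novel $15.28: books → 7% → $1.07
Poetry collection $24.99: books → 7% → $1.75
Tax on books = $0.75 + $1.07 + $1.75 = $3.57

$3.57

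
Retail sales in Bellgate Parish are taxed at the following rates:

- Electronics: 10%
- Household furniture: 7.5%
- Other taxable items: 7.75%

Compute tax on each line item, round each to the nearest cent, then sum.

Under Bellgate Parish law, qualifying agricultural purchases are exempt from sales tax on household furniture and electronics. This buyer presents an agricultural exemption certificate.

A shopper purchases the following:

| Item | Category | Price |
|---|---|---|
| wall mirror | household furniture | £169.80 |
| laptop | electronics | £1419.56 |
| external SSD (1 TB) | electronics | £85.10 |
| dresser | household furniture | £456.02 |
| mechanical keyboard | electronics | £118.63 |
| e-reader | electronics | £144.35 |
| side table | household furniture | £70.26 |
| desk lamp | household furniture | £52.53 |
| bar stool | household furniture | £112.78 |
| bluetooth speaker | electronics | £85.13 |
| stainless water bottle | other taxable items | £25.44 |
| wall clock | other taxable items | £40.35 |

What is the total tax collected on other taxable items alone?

Stainless water bottle £25.44: other taxable items → 7.75% → £1.97
Wall clock £40.35: other taxable items → 7.75% → £3.13
Tax on other taxable items = £1.97 + £3.13 = £5.10

£5.10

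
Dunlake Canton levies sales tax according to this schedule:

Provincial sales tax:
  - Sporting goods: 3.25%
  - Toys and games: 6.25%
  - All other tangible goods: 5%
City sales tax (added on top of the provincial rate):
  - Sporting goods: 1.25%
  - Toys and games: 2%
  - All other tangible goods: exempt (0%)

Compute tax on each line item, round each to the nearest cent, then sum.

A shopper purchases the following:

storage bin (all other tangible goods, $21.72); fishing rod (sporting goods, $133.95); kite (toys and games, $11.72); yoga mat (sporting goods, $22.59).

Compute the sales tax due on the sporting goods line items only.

$7.05

Fishing rod $133.95: sporting goods → 3.25% + 1.25% city = 4.5% → $6.03
Yoga mat $22.59: sporting goods → 3.25% + 1.25% city = 4.5% → $1.02
Tax on sporting goods = $6.03 + $1.02 = $7.05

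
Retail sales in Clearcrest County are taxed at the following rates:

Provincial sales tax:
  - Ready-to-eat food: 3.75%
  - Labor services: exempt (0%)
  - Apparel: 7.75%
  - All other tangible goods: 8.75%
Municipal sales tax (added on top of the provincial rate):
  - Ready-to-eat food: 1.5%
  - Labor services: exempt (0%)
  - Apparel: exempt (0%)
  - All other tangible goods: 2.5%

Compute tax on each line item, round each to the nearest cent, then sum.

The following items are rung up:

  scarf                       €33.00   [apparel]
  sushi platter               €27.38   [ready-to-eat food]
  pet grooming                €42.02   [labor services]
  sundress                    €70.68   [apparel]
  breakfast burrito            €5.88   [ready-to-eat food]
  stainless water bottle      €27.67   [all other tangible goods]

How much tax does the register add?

Scarf €33.00: apparel → 7.75% + 0% municipal = 7.75% → €2.56
Sushi platter €27.38: ready-to-eat food → 3.75% + 1.5% municipal = 5.25% → €1.44
Pet grooming €42.02: labor services → 0% + 0% municipal = 0% → €0.00
Sundress €70.68: apparel → 7.75% + 0% municipal = 7.75% → €5.48
Breakfast burrito €5.88: ready-to-eat food → 3.75% + 1.5% municipal = 5.25% → €0.31
Stainless water bottle €27.67: all other tangible goods → 8.75% + 2.5% municipal = 11.25% → €3.11
Total tax = €2.56 + €1.44 + €5.48 + €0.31 + €3.11 = €12.90

€12.90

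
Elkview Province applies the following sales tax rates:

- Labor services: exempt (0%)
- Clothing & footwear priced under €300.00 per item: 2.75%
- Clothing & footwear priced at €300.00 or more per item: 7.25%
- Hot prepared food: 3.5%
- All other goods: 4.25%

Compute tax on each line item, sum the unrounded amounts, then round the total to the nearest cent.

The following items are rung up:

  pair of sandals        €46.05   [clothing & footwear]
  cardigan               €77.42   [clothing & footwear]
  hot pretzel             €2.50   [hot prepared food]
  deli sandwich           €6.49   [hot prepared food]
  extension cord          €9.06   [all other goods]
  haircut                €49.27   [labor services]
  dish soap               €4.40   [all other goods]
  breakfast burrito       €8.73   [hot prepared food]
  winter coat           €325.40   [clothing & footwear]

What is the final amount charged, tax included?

€557.50

Pair of sandals €46.05: clothing & footwear, under €300.00 → 2.75% → €1.266375
Cardigan €77.42: clothing & footwear, under €300.00 → 2.75% → €2.12905
Hot pretzel €2.50: hot prepared food → 3.5% → €0.0875
Deli sandwich €6.49: hot prepared food → 3.5% → €0.22715
Extension cord €9.06: all other goods → 4.25% → €0.38505
Haircut €49.27: labor services → 0% → €0.00
Dish soap €4.40: all other goods → 4.25% → €0.187
Breakfast burrito €8.73: hot prepared food → 3.5% → €0.30555
Winter coat €325.40: clothing & footwear, €300.00 or more → 7.25% → €23.5915
Subtotal = €529.32; unrounded tax = €28.179175 → €28.18; total due = €557.50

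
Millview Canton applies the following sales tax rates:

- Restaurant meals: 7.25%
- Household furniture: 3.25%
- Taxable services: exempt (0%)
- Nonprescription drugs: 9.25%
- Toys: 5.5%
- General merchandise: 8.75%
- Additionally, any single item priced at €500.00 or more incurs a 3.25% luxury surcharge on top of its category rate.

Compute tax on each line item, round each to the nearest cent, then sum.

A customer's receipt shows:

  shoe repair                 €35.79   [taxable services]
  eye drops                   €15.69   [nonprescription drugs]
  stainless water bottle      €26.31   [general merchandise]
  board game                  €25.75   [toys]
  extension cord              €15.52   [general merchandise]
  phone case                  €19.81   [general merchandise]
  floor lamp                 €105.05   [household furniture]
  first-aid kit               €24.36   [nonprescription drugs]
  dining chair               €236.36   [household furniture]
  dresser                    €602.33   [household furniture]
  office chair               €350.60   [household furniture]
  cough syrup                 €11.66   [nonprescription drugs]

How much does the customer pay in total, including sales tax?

€1542.45

Shoe repair €35.79: taxable services → 0% → €0.00
Eye drops €15.69: nonprescription drugs → 9.25% → €1.45
Stainless water bottle €26.31: general merchandise → 8.75% → €2.30
Board game €25.75: toys → 5.5% → €1.42
Extension cord €15.52: general merchandise → 8.75% → €1.36
Phone case €19.81: general merchandise → 8.75% → €1.73
Floor lamp €105.05: household furniture → 3.25% → €3.41
First-aid kit €24.36: nonprescription drugs → 9.25% → €2.25
Dining chair €236.36: household furniture → 3.25% → €7.68
Dresser €602.33: household furniture → 3.25% + 3.25% surcharge = 6.5% → €39.15
Office chair €350.60: household furniture → 3.25% → €11.39
Cough syrup €11.66: nonprescription drugs → 9.25% → €1.08
Subtotal = €1469.23; tax = €73.22; total due = €1542.45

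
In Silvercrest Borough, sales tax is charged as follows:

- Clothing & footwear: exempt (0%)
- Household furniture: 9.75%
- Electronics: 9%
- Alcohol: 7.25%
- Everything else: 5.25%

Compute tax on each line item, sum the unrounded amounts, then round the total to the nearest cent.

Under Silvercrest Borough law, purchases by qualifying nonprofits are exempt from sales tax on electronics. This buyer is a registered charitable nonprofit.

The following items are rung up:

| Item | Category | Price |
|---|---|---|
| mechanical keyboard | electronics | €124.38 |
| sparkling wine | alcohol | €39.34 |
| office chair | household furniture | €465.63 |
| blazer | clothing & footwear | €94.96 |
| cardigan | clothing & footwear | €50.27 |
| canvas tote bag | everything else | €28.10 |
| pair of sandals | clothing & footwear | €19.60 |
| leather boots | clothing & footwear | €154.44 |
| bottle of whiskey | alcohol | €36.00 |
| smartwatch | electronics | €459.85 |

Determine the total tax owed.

€52.34

Mechanical keyboard €124.38: electronics, buyer-exempt → 0% → €0.00
Sparkling wine €39.34: alcohol → 7.25% → €2.85215
Office chair €465.63: household furniture → 9.75% → €45.398925
Blazer €94.96: clothing & footwear → 0% → €0.00
Cardigan €50.27: clothing & footwear → 0% → €0.00
Canvas tote bag €28.10: everything else → 5.25% → €1.47525
Pair of sandals €19.60: clothing & footwear → 0% → €0.00
Leather boots €154.44: clothing & footwear → 0% → €0.00
Bottle of whiskey €36.00: alcohol → 7.25% → €2.61
Smartwatch €459.85: electronics, buyer-exempt → 0% → €0.00
Unrounded tax sum = €52.336325 → €52.34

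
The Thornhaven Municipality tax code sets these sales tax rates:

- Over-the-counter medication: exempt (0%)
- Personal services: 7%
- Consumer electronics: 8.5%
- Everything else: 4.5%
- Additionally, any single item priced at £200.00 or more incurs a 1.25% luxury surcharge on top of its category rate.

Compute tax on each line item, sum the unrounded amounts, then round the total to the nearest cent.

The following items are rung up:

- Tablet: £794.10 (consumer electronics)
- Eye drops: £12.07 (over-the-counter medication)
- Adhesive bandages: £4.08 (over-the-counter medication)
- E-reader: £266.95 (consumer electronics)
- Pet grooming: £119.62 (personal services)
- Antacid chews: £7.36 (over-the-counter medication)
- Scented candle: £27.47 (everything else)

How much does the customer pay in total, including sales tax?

Tablet £794.10: consumer electronics → 8.5% + 1.25% surcharge = 9.75% → £77.42475
Eye drops £12.07: over-the-counter medication → 0% → £0.00
Adhesive bandages £4.08: over-the-counter medication → 0% → £0.00
E-reader £266.95: consumer electronics → 8.5% + 1.25% surcharge = 9.75% → £26.027625
Pet grooming £119.62: personal services → 7% → £8.3734
Antacid chews £7.36: over-the-counter medication → 0% → £0.00
Scented candle £27.47: everything else → 4.5% → £1.23615
Subtotal = £1231.65; unrounded tax = £113.061925 → £113.06; total due = £1344.71

£1344.71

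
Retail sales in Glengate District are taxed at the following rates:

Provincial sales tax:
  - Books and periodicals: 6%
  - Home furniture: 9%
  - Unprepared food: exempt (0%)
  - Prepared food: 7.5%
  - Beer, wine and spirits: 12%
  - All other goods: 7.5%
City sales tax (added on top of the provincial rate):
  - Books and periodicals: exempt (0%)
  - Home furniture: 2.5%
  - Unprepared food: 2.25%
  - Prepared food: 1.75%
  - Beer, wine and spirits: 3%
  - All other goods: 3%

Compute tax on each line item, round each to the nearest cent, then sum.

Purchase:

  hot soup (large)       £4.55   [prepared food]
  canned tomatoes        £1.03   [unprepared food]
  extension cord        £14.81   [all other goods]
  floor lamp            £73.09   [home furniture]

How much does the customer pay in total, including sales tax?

Hot soup (large) £4.55: prepared food → 7.5% + 1.75% city = 9.25% → £0.42
Canned tomatoes £1.03: unprepared food → 0% + 2.25% city = 2.25% → £0.02
Extension cord £14.81: all other goods → 7.5% + 3% city = 10.5% → £1.56
Floor lamp £73.09: home furniture → 9% + 2.5% city = 11.5% → £8.41
Subtotal = £93.48; tax = £10.41; total due = £103.89

£103.89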